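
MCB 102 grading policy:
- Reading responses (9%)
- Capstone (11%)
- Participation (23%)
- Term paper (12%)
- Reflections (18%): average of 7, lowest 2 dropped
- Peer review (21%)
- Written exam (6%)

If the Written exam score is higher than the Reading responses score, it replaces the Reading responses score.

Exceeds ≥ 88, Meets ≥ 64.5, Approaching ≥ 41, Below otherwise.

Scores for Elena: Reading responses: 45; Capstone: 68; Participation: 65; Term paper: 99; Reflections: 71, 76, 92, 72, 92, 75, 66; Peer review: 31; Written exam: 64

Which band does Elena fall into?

Meets

Reflections: drop 66, 71 → average of remaining 5 = 407/5 = 81.4
Written exam (64) > Reading responses (45), so Reading responses counts as 64.
Weighted total:
  Reading responses 64 × 0.09 = 5.76
  Capstone 68 × 0.11 = 7.48
  Participation 65 × 0.23 = 14.95
  Term paper 99 × 0.12 = 11.88
  Reflections 81.4 × 0.18 = 14.652
  Peer review 31 × 0.21 = 6.51
  Written exam 64 × 0.06 = 3.84
Sum = 65.072
65.072 is ≥ 64.5 and < 88 → Meets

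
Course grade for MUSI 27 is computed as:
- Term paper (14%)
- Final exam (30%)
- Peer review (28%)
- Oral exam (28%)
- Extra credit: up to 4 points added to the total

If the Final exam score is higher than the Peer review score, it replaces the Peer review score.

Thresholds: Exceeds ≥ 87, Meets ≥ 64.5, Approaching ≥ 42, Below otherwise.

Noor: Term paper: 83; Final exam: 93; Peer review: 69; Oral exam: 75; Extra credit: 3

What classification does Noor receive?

Exceeds

Final exam (93) > Peer review (69), so Peer review counts as 93.
Weighted total:
  Term paper 83 × 0.14 = 11.62
  Final exam 93 × 0.3 = 27.9
  Peer review 93 × 0.28 = 26.04
  Oral exam 75 × 0.28 = 21
Sum = 86.56
Extra credit: 86.56 + 3 = 89.56
89.56 ≥ 87 → Exceeds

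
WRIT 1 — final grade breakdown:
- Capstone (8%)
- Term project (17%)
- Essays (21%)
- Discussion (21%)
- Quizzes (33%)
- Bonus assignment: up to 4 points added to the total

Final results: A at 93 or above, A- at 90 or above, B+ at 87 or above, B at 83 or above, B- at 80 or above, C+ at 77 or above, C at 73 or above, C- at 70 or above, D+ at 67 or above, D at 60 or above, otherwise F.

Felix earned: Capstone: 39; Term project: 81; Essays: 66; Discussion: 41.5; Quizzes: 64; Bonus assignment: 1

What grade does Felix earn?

D

Weighted total:
  Capstone 39 × 0.08 = 3.12
  Term project 81 × 0.17 = 13.77
  Essays 66 × 0.21 = 13.86
  Discussion 41.5 × 0.21 = 8.715
  Quizzes 64 × 0.33 = 21.12
Sum = 60.585
Bonus assignment: 60.585 + 1 = 61.585
61.585 is ≥ 60 and < 67 → D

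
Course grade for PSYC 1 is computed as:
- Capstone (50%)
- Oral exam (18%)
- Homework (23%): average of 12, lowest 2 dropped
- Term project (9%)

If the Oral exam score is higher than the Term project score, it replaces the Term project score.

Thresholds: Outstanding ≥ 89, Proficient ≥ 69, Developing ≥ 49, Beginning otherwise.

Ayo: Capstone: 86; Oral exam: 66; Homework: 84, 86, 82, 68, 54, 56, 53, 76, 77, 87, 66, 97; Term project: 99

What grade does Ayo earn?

Homework: drop 53, 54 → average of remaining 10 = 779/10 = 77.9
Oral exam (66) ≤ Term project (99), so Term project stays at 99.
Weighted total:
  Capstone 86 × 0.5 = 43
  Oral exam 66 × 0.18 = 11.88
  Homework 77.9 × 0.23 = 17.917
  Term project 99 × 0.09 = 8.91
Sum = 81.707
81.707 is ≥ 69 and < 89 → Proficient

Proficient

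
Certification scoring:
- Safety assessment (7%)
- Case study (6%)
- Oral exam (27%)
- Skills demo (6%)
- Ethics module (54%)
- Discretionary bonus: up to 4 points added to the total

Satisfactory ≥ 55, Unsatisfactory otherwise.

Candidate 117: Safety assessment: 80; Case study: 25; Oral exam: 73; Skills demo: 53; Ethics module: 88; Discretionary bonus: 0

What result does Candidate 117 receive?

Weighted total:
  Safety assessment 80 × 0.07 = 5.6
  Case study 25 × 0.06 = 1.5
  Oral exam 73 × 0.27 = 19.71
  Skills demo 53 × 0.06 = 3.18
  Ethics module 88 × 0.54 = 47.52
Sum = 77.51
Discretionary bonus: 77.51 + 0 = 77.51
77.51 ≥ 55 → Satisfactory

Satisfactory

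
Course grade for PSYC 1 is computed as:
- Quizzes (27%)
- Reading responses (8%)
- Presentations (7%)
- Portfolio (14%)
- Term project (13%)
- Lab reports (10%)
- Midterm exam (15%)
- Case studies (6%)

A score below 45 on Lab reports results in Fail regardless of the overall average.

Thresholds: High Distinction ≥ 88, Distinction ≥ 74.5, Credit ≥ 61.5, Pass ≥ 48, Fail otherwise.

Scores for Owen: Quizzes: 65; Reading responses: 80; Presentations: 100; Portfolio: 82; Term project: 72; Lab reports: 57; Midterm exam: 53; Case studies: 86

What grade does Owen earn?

Credit

Lab reports score 57 ≥ 45: minimum met.
Weighted total:
  Quizzes 65 × 0.27 = 17.55
  Reading responses 80 × 0.08 = 6.4
  Presentations 100 × 0.07 = 7
  Portfolio 82 × 0.14 = 11.48
  Term project 72 × 0.13 = 9.36
  Lab reports 57 × 0.1 = 5.7
  Midterm exam 53 × 0.15 = 7.95
  Case studies 86 × 0.06 = 5.16
Sum = 70.6
70.6 is ≥ 61.5 and < 74.5 → Credit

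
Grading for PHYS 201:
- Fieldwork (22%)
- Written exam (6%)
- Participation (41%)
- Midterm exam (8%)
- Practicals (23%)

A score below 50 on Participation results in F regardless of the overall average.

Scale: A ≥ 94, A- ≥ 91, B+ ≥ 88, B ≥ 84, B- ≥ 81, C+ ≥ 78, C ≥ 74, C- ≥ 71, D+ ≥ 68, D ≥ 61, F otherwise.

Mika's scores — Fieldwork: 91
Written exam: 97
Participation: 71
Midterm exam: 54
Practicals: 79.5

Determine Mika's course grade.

C

Participation score 71 ≥ 50: minimum met.
Weighted total:
  Fieldwork 91 × 0.22 = 20.02
  Written exam 97 × 0.06 = 5.82
  Participation 71 × 0.41 = 29.11
  Midterm exam 54 × 0.08 = 4.32
  Practicals 79.5 × 0.23 = 18.285
Sum = 77.555
77.555 is ≥ 74 and < 78 → C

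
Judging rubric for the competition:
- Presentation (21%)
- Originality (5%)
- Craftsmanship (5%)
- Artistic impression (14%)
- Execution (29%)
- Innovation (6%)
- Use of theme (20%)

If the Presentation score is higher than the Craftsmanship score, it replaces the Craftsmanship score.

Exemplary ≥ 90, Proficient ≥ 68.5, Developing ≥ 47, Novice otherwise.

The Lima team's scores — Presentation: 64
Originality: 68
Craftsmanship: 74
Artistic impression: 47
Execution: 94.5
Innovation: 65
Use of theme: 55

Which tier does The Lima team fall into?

Presentation (64) ≤ Craftsmanship (74), so Craftsmanship stays at 74.
Weighted total:
  Presentation 64 × 0.21 = 13.44
  Originality 68 × 0.05 = 3.4
  Craftsmanship 74 × 0.05 = 3.7
  Artistic impression 47 × 0.14 = 6.58
  Execution 94.5 × 0.29 = 27.405
  Innovation 65 × 0.06 = 3.9
  Use of theme 55 × 0.2 = 11
Sum = 69.425
69.425 is ≥ 68.5 and < 90 → Proficient

Proficient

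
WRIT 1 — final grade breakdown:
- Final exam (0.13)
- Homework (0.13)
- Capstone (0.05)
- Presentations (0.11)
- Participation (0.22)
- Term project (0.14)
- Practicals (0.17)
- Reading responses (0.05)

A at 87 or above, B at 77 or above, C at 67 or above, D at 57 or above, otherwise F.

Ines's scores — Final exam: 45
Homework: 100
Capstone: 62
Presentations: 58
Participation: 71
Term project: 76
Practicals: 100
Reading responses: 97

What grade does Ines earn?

Weighted total:
  Final exam 45 × 0.13 = 5.85
  Homework 100 × 0.13 = 13
  Capstone 62 × 0.05 = 3.1
  Presentations 58 × 0.11 = 6.38
  Participation 71 × 0.22 = 15.62
  Term project 76 × 0.14 = 10.64
  Practicals 100 × 0.17 = 17
  Reading responses 97 × 0.05 = 4.85
Sum = 76.44
76.44 is ≥ 67 and < 77 → C

C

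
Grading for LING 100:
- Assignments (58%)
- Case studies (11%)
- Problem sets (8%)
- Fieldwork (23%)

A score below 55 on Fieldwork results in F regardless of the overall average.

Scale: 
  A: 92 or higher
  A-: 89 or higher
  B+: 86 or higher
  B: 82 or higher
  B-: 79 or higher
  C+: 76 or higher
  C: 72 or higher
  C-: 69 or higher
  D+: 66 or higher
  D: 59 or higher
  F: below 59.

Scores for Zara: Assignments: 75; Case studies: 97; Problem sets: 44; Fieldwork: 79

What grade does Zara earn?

C

Fieldwork score 79 ≥ 55: minimum met.
Weighted total:
  Assignments 75 × 0.58 = 43.5
  Case studies 97 × 0.11 = 10.67
  Problem sets 44 × 0.08 = 3.52
  Fieldwork 79 × 0.23 = 18.17
Sum = 75.86
75.86 is ≥ 72 and < 76 → C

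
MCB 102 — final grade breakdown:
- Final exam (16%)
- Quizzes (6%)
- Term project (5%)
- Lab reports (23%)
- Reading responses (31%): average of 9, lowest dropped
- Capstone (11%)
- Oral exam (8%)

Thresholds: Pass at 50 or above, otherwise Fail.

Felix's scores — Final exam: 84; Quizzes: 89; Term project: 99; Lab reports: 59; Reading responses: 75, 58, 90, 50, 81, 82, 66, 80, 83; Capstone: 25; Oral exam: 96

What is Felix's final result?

Reading responses: drop 50 → average of remaining 8 = 615/8 = 76.875
Weighted total:
  Final exam 84 × 0.16 = 13.44
  Quizzes 89 × 0.06 = 5.34
  Term project 99 × 0.05 = 4.95
  Lab reports 59 × 0.23 = 13.57
  Reading responses 76.875 × 0.31 = 23.83125
  Capstone 25 × 0.11 = 2.75
  Oral exam 96 × 0.08 = 7.68
Sum = 71.56125
71.56125 ≥ 50 → Pass

Pass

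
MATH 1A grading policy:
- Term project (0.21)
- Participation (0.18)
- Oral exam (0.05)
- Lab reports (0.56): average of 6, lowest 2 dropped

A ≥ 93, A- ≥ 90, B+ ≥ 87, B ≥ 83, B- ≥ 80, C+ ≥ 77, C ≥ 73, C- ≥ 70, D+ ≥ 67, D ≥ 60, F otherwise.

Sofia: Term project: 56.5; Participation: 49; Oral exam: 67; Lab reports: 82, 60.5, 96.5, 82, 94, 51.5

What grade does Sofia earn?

C

Lab reports: drop 51.5, 60.5 → average of remaining 4 = 354.5/4 = 88.625
Weighted total:
  Term project 56.5 × 0.21 = 11.865
  Participation 49 × 0.18 = 8.82
  Oral exam 67 × 0.05 = 3.35
  Lab reports 88.625 × 0.56 = 49.63
Sum = 73.665
73.665 is ≥ 73 and < 77 → C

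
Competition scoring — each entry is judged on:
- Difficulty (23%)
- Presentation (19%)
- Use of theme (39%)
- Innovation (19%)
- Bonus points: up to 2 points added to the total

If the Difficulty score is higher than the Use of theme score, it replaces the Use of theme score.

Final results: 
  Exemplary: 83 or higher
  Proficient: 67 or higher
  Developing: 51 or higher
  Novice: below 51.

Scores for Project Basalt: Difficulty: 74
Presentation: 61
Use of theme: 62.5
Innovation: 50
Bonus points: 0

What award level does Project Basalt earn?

Developing

Difficulty (74) > Use of theme (62.5), so Use of theme counts as 74.
Weighted total:
  Difficulty 74 × 0.23 = 17.02
  Presentation 61 × 0.19 = 11.59
  Use of theme 74 × 0.39 = 28.86
  Innovation 50 × 0.19 = 9.5
Sum = 66.97
Bonus points: 66.97 + 0 = 66.97
66.97 is ≥ 51 and < 67 → Developing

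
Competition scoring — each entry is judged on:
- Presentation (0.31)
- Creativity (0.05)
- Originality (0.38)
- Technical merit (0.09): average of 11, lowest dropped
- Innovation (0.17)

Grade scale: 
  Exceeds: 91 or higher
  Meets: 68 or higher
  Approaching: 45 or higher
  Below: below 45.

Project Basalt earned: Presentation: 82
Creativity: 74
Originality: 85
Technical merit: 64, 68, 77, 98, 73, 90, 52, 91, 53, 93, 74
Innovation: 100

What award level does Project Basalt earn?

Meets

Technical merit: drop 52 → average of remaining 10 = 781/10 = 78.1
Weighted total:
  Presentation 82 × 0.31 = 25.42
  Creativity 74 × 0.05 = 3.7
  Originality 85 × 0.38 = 32.3
  Technical merit 78.1 × 0.09 = 7.029
  Innovation 100 × 0.17 = 17
Sum = 85.449
85.449 is ≥ 68 and < 91 → Meets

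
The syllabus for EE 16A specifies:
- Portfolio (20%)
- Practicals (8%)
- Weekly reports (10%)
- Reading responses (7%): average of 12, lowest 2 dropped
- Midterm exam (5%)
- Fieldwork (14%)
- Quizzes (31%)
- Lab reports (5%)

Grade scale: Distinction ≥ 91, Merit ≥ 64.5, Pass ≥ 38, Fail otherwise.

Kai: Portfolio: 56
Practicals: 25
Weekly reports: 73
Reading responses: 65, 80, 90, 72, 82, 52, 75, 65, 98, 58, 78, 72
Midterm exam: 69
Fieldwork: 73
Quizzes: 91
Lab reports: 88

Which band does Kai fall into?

Merit

Reading responses: drop 52, 58 → average of remaining 10 = 777/10 = 77.7
Weighted total:
  Portfolio 56 × 0.2 = 11.2
  Practicals 25 × 0.08 = 2
  Weekly reports 73 × 0.1 = 7.3
  Reading responses 77.7 × 0.07 = 5.439
  Midterm exam 69 × 0.05 = 3.45
  Fieldwork 73 × 0.14 = 10.22
  Quizzes 91 × 0.31 = 28.21
  Lab reports 88 × 0.05 = 4.4
Sum = 72.219
72.219 is ≥ 64.5 and < 91 → Merit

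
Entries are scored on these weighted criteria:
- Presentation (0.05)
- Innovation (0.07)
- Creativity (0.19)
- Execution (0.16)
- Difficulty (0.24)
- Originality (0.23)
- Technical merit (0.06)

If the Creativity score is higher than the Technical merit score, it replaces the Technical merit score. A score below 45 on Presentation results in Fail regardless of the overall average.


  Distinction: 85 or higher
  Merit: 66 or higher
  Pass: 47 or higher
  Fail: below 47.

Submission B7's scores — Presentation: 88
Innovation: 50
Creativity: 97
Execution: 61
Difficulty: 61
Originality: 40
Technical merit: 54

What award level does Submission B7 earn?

Pass

Creativity (97) > Technical merit (54), so Technical merit counts as 97.
Presentation score 88 ≥ 45: minimum met.
Weighted total:
  Presentation 88 × 0.05 = 4.4
  Innovation 50 × 0.07 = 3.5
  Creativity 97 × 0.19 = 18.43
  Execution 61 × 0.16 = 9.76
  Difficulty 61 × 0.24 = 14.64
  Originality 40 × 0.23 = 9.2
  Technical merit 97 × 0.06 = 5.82
Sum = 65.75
65.75 is ≥ 47 and < 66 → Pass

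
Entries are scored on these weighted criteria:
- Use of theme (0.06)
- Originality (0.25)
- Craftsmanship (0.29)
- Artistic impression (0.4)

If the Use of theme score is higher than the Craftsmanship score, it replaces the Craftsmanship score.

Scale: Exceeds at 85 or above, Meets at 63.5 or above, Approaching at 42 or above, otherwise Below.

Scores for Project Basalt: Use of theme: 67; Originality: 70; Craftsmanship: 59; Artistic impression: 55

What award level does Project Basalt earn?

Use of theme (67) > Craftsmanship (59), so Craftsmanship counts as 67.
Weighted total:
  Use of theme 67 × 0.06 = 4.02
  Originality 70 × 0.25 = 17.5
  Craftsmanship 67 × 0.29 = 19.43
  Artistic impression 55 × 0.4 = 22
Sum = 62.95
62.95 is ≥ 42 and < 63.5 → Approaching

Approaching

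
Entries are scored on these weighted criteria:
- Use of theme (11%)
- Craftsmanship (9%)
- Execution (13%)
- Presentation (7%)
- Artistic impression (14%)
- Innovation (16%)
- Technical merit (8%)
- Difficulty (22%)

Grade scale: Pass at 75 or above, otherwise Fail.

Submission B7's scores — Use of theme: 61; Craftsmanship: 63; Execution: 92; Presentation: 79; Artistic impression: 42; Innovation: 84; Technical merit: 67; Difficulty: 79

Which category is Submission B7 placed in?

Weighted total:
  Use of theme 61 × 0.11 = 6.71
  Craftsmanship 63 × 0.09 = 5.67
  Execution 92 × 0.13 = 11.96
  Presentation 79 × 0.07 = 5.53
  Artistic impression 42 × 0.14 = 5.88
  Innovation 84 × 0.16 = 13.44
  Technical merit 67 × 0.08 = 5.36
  Difficulty 79 × 0.22 = 17.38
Sum = 71.93
71.93 < 75 → Fail

Fail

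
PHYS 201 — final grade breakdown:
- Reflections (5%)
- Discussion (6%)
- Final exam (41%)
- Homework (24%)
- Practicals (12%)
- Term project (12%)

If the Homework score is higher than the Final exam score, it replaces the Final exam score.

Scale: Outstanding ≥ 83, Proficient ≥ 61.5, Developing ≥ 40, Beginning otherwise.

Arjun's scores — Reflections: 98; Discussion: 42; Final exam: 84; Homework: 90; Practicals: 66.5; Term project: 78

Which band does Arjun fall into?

Outstanding

Homework (90) > Final exam (84), so Final exam counts as 90.
Weighted total:
  Reflections 98 × 0.05 = 4.9
  Discussion 42 × 0.06 = 2.52
  Final exam 90 × 0.41 = 36.9
  Homework 90 × 0.24 = 21.6
  Practicals 66.5 × 0.12 = 7.98
  Term project 78 × 0.12 = 9.36
Sum = 83.26
83.26 ≥ 83 → Outstanding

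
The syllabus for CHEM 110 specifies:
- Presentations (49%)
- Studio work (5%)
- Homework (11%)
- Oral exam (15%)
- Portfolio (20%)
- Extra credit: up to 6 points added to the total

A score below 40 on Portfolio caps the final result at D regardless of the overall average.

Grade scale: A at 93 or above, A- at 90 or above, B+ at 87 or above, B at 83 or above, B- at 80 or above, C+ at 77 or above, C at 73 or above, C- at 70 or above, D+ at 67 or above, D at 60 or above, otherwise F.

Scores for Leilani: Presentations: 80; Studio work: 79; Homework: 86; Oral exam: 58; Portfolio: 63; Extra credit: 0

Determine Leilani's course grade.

Portfolio score 63 ≥ 40: minimum met.
Weighted total:
  Presentations 80 × 0.49 = 39.2
  Studio work 79 × 0.05 = 3.95
  Homework 86 × 0.11 = 9.46
  Oral exam 58 × 0.15 = 8.7
  Portfolio 63 × 0.2 = 12.6
Sum = 73.91
Extra credit: 73.91 + 0 = 73.91
73.91 is ≥ 73 and < 77 → C

C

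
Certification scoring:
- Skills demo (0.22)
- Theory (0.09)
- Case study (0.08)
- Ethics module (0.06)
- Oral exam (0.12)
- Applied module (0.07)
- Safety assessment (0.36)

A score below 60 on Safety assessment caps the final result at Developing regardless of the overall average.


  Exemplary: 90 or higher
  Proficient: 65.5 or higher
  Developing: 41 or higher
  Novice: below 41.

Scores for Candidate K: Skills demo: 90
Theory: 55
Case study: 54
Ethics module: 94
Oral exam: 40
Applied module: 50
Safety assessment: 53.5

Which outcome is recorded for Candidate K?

Developing

Safety assessment score 53.5 < 60: minimum not met.
Weighted total:
  Skills demo 90 × 0.22 = 19.8
  Theory 55 × 0.09 = 4.95
  Case study 54 × 0.08 = 4.32
  Ethics module 94 × 0.06 = 5.64
  Oral exam 40 × 0.12 = 4.8
  Applied module 50 × 0.07 = 3.5
  Safety assessment 53.5 × 0.36 = 19.26
Sum = 62.27
62.27 would be Developing; cap at Developing applies → Developing.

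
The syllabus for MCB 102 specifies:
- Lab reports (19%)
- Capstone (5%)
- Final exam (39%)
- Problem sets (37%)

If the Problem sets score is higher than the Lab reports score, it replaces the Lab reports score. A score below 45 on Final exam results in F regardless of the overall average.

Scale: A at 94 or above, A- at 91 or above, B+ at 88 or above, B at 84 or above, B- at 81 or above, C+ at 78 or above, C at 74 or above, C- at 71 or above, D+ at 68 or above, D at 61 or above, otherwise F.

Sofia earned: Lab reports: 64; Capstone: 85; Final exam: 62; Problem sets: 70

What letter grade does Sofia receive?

D

Problem sets (70) > Lab reports (64), so Lab reports counts as 70.
Final exam score 62 ≥ 45: minimum met.
Weighted total:
  Lab reports 70 × 0.19 = 13.3
  Capstone 85 × 0.05 = 4.25
  Final exam 62 × 0.39 = 24.18
  Problem sets 70 × 0.37 = 25.9
Sum = 67.63
67.63 is ≥ 61 and < 68 → D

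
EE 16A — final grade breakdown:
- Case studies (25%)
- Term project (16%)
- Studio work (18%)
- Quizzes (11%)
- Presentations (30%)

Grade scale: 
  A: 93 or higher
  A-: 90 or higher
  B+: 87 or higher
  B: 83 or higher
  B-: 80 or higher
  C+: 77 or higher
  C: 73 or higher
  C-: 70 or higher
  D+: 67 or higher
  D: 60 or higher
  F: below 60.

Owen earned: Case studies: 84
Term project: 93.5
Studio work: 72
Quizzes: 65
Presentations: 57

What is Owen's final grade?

Weighted total:
  Case studies 84 × 0.25 = 21
  Term project 93.5 × 0.16 = 14.96
  Studio work 72 × 0.18 = 12.96
  Quizzes 65 × 0.11 = 7.15
  Presentations 57 × 0.3 = 17.1
Sum = 73.17
73.17 is ≥ 73 and < 77 → C

C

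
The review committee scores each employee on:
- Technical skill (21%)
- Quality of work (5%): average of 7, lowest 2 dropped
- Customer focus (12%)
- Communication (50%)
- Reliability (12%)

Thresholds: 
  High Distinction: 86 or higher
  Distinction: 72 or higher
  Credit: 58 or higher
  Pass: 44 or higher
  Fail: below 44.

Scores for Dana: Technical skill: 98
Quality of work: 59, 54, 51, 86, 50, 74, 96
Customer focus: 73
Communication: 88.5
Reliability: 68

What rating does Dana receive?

Distinction

Quality of work: drop 50, 51 → average of remaining 5 = 369/5 = 73.8
Weighted total:
  Technical skill 98 × 0.21 = 20.58
  Quality of work 73.8 × 0.05 = 3.69
  Customer focus 73 × 0.12 = 8.76
  Communication 88.5 × 0.5 = 44.25
  Reliability 68 × 0.12 = 8.16
Sum = 85.44
85.44 is ≥ 72 and < 86 → Distinction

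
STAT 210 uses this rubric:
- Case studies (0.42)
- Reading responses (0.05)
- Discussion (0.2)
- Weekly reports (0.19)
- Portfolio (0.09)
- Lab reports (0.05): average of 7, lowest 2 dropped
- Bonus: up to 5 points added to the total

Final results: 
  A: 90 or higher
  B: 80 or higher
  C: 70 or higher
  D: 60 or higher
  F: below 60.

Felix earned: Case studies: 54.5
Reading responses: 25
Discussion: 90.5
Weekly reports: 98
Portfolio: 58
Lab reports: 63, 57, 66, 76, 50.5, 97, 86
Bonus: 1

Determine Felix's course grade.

Lab reports: drop 50.5, 57 → average of remaining 5 = 388/5 = 77.6
Weighted total:
  Case studies 54.5 × 0.42 = 22.89
  Reading responses 25 × 0.05 = 1.25
  Discussion 90.5 × 0.2 = 18.1
  Weekly reports 98 × 0.19 = 18.62
  Portfolio 58 × 0.09 = 5.22
  Lab reports 77.6 × 0.05 = 3.88
Sum = 69.96
Bonus: 69.96 + 1 = 70.96
70.96 is ≥ 70 and < 80 → C

C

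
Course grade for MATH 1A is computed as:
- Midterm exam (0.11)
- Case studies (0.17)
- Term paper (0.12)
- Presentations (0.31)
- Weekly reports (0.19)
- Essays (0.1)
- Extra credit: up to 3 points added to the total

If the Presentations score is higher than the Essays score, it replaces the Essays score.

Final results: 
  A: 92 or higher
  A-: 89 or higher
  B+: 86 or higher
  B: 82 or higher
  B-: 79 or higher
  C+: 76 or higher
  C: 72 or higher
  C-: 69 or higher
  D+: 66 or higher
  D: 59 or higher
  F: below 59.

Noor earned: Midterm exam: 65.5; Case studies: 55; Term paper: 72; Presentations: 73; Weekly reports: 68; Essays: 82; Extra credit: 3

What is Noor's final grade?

Presentations (73) ≤ Essays (82), so Essays stays at 82.
Weighted total:
  Midterm exam 65.5 × 0.11 = 7.205
  Case studies 55 × 0.17 = 9.35
  Term paper 72 × 0.12 = 8.64
  Presentations 73 × 0.31 = 22.63
  Weekly reports 68 × 0.19 = 12.92
  Essays 82 × 0.1 = 8.2
Sum = 68.945
Extra credit: 68.945 + 3 = 71.945
71.945 is ≥ 69 and < 72 → C-

C-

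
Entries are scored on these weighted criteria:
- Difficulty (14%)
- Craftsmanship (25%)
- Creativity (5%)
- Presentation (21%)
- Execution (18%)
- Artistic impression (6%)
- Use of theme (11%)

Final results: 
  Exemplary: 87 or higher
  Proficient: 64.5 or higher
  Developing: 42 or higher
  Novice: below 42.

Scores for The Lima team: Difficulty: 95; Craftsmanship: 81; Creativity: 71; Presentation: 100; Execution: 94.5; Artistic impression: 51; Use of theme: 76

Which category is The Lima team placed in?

Weighted total:
  Difficulty 95 × 0.14 = 13.3
  Craftsmanship 81 × 0.25 = 20.25
  Creativity 71 × 0.05 = 3.55
  Presentation 100 × 0.21 = 21
  Execution 94.5 × 0.18 = 17.01
  Artistic impression 51 × 0.06 = 3.06
  Use of theme 76 × 0.11 = 8.36
Sum = 86.53
86.53 is ≥ 64.5 and < 87 → Proficient

Proficient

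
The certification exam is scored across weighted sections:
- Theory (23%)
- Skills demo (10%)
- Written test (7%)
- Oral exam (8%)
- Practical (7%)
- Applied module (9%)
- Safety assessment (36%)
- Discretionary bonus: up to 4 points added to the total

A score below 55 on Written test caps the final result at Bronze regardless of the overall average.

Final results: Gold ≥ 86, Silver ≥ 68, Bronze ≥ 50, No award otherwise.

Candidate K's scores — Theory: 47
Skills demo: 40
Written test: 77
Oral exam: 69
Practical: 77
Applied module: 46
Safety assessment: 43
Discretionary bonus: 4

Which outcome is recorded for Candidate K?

Written test score 77 ≥ 55: minimum met.
Weighted total:
  Theory 47 × 0.23 = 10.81
  Skills demo 40 × 0.1 = 4
  Written test 77 × 0.07 = 5.39
  Oral exam 69 × 0.08 = 5.52
  Practical 77 × 0.07 = 5.39
  Applied module 46 × 0.09 = 4.14
  Safety assessment 43 × 0.36 = 15.48
Sum = 50.73
Discretionary bonus: 50.73 + 4 = 54.73
54.73 is ≥ 50 and < 68 → Bronze

Bronze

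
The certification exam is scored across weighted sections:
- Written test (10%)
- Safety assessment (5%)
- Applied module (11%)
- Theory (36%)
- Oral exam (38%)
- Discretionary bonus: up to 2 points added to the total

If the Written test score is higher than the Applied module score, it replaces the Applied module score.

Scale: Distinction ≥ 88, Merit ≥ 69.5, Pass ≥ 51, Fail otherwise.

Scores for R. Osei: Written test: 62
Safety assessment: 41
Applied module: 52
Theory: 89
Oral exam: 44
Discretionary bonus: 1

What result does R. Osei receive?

Pass

Written test (62) > Applied module (52), so Applied module counts as 62.
Weighted total:
  Written test 62 × 0.1 = 6.2
  Safety assessment 41 × 0.05 = 2.05
  Applied module 62 × 0.11 = 6.82
  Theory 89 × 0.36 = 32.04
  Oral exam 44 × 0.38 = 16.72
Sum = 63.83
Discretionary bonus: 63.83 + 1 = 64.83
64.83 is ≥ 51 and < 69.5 → Pass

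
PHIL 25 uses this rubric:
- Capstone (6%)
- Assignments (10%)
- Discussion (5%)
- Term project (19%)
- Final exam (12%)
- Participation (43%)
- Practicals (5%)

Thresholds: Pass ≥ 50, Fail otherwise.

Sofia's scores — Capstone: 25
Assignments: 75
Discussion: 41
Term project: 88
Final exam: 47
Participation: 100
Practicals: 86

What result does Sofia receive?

Weighted total:
  Capstone 25 × 0.06 = 1.5
  Assignments 75 × 0.1 = 7.5
  Discussion 41 × 0.05 = 2.05
  Term project 88 × 0.19 = 16.72
  Final exam 47 × 0.12 = 5.64
  Participation 100 × 0.43 = 43
  Practicals 86 × 0.05 = 4.3
Sum = 80.71
80.71 ≥ 50 → Pass

Pass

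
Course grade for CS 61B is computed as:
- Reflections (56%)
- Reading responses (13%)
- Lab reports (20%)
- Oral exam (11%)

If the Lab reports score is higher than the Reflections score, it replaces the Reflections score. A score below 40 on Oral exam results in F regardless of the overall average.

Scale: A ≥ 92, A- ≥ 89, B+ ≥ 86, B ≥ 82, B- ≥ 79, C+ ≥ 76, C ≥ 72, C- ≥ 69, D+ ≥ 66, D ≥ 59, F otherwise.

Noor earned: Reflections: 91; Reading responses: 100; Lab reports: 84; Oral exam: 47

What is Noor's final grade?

Lab reports (84) ≤ Reflections (91), so Reflections stays at 91.
Oral exam score 47 ≥ 40: minimum met.
Weighted total:
  Reflections 91 × 0.56 = 50.96
  Reading responses 100 × 0.13 = 13
  Lab reports 84 × 0.2 = 16.8
  Oral exam 47 × 0.11 = 5.17
Sum = 85.93
85.93 is ≥ 82 and < 86 → B

B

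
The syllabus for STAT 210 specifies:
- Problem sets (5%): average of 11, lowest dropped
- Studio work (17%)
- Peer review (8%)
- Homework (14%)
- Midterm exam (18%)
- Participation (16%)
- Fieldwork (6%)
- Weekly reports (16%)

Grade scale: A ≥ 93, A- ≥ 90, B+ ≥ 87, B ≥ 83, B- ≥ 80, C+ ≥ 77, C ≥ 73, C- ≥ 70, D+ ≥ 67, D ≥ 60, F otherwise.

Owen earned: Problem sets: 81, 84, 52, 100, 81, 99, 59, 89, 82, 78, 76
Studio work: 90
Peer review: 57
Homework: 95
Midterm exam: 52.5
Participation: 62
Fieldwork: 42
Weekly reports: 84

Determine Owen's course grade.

C-

Problem sets: drop 52 → average of remaining 10 = 829/10 = 82.9
Weighted total:
  Problem sets 82.9 × 0.05 = 4.145
  Studio work 90 × 0.17 = 15.3
  Peer review 57 × 0.08 = 4.56
  Homework 95 × 0.14 = 13.3
  Midterm exam 52.5 × 0.18 = 9.45
  Participation 62 × 0.16 = 9.92
  Fieldwork 42 × 0.06 = 2.52
  Weekly reports 84 × 0.16 = 13.44
Sum = 72.635
72.635 is ≥ 70 and < 73 → C-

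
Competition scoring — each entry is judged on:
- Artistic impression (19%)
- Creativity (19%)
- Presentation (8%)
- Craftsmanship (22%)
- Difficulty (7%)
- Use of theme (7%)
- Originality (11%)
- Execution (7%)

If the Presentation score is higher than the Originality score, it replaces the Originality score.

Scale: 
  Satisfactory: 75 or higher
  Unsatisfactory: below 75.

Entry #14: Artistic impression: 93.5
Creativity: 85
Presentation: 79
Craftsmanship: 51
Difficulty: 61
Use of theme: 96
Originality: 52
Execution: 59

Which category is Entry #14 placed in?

Presentation (79) > Originality (52), so Originality counts as 79.
Weighted total:
  Artistic impression 93.5 × 0.19 = 17.765
  Creativity 85 × 0.19 = 16.15
  Presentation 79 × 0.08 = 6.32
  Craftsmanship 51 × 0.22 = 11.22
  Difficulty 61 × 0.07 = 4.27
  Use of theme 96 × 0.07 = 6.72
  Originality 79 × 0.11 = 8.69
  Execution 59 × 0.07 = 4.13
Sum = 75.265
75.265 ≥ 75 → Satisfactory

Satisfactory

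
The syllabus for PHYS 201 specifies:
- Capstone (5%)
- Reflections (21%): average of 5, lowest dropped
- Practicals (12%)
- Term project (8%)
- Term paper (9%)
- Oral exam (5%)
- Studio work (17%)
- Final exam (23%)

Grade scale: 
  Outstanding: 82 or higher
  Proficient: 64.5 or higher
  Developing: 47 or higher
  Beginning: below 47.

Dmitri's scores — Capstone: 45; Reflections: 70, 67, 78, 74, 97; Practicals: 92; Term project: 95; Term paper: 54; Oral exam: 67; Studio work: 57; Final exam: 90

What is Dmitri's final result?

Reflections: drop 67 → average of remaining 4 = 319/4 = 79.75
Weighted total:
  Capstone 45 × 0.05 = 2.25
  Reflections 79.75 × 0.21 = 16.7475
  Practicals 92 × 0.12 = 11.04
  Term project 95 × 0.08 = 7.6
  Term paper 54 × 0.09 = 4.86
  Oral exam 67 × 0.05 = 3.35
  Studio work 57 × 0.17 = 9.69
  Final exam 90 × 0.23 = 20.7
Sum = 76.2375
76.2375 is ≥ 64.5 and < 82 → Proficient

Proficient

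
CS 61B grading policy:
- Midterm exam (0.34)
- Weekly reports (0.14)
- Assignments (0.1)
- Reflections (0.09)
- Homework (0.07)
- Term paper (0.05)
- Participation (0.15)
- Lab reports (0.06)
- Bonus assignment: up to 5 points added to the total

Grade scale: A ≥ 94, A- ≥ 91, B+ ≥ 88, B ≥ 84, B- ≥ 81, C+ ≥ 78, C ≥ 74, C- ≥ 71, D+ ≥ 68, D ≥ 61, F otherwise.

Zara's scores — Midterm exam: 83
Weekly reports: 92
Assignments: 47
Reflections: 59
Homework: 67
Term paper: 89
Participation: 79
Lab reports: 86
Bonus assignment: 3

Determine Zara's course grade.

C+

Weighted total:
  Midterm exam 83 × 0.34 = 28.22
  Weekly reports 92 × 0.14 = 12.88
  Assignments 47 × 0.1 = 4.7
  Reflections 59 × 0.09 = 5.31
  Homework 67 × 0.07 = 4.69
  Term paper 89 × 0.05 = 4.45
  Participation 79 × 0.15 = 11.85
  Lab reports 86 × 0.06 = 5.16
Sum = 77.26
Bonus assignment: 77.26 + 3 = 80.26
80.26 is ≥ 78 and < 81 → C+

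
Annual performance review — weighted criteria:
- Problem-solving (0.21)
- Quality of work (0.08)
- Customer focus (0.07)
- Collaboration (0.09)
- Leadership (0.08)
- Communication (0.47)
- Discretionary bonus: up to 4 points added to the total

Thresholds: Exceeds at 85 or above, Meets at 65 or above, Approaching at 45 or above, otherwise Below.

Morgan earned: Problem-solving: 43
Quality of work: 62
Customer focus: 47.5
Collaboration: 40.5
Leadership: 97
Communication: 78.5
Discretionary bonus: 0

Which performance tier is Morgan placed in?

Weighted total:
  Problem-solving 43 × 0.21 = 9.03
  Quality of work 62 × 0.08 = 4.96
  Customer focus 47.5 × 0.07 = 3.325
  Collaboration 40.5 × 0.09 = 3.645
  Leadership 97 × 0.08 = 7.76
  Communication 78.5 × 0.47 = 36.895
Sum = 65.615
Discretionary bonus: 65.615 + 0 = 65.615
65.615 is ≥ 65 and < 85 → Meets

Meets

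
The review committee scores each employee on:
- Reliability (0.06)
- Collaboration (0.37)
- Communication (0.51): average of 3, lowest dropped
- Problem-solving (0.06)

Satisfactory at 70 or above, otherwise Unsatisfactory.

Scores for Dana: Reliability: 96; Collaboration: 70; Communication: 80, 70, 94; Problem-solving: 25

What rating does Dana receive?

Communication: drop 70 → average of remaining 2 = 174/2 = 87
Weighted total:
  Reliability 96 × 0.06 = 5.76
  Collaboration 70 × 0.37 = 25.9
  Communication 87 × 0.51 = 44.37
  Problem-solving 25 × 0.06 = 1.5
Sum = 77.53
77.53 ≥ 70 → Satisfactory

Satisfactory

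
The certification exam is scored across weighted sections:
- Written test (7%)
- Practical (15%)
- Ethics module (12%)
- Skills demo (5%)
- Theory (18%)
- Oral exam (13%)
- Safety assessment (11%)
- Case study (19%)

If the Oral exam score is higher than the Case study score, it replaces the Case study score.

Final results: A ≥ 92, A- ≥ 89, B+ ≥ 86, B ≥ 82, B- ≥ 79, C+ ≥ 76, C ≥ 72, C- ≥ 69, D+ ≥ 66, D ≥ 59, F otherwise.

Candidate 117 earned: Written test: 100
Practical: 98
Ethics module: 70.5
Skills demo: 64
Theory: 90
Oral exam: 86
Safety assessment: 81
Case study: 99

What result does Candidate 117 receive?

Oral exam (86) ≤ Case study (99), so Case study stays at 99.
Weighted total:
  Written test 100 × 0.07 = 7
  Practical 98 × 0.15 = 14.7
  Ethics module 70.5 × 0.12 = 8.46
  Skills demo 64 × 0.05 = 3.2
  Theory 90 × 0.18 = 16.2
  Oral exam 86 × 0.13 = 11.18
  Safety assessment 81 × 0.11 = 8.91
  Case study 99 × 0.19 = 18.81
Sum = 88.46
88.46 is ≥ 86 and < 89 → B+

B+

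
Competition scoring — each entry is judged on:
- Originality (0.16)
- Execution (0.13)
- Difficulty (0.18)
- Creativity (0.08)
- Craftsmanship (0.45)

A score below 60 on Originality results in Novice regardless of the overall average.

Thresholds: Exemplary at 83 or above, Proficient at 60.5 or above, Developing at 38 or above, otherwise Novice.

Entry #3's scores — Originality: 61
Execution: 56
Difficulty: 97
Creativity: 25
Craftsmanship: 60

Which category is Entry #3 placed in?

Originality score 61 ≥ 60: minimum met.
Weighted total:
  Originality 61 × 0.16 = 9.76
  Execution 56 × 0.13 = 7.28
  Difficulty 97 × 0.18 = 17.46
  Creativity 25 × 0.08 = 2
  Craftsmanship 60 × 0.45 = 27
Sum = 63.5
63.5 is ≥ 60.5 and < 83 → Proficient

Proficient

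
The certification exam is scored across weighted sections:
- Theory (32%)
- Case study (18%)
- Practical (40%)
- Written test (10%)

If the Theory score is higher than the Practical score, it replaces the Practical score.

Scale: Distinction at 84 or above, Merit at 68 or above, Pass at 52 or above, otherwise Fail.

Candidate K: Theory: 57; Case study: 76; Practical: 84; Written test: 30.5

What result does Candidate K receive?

Theory (57) ≤ Practical (84), so Practical stays at 84.
Weighted total:
  Theory 57 × 0.32 = 18.24
  Case study 76 × 0.18 = 13.68
  Practical 84 × 0.4 = 33.6
  Written test 30.5 × 0.1 = 3.05
Sum = 68.57
68.57 is ≥ 68 and < 84 → Merit

Merit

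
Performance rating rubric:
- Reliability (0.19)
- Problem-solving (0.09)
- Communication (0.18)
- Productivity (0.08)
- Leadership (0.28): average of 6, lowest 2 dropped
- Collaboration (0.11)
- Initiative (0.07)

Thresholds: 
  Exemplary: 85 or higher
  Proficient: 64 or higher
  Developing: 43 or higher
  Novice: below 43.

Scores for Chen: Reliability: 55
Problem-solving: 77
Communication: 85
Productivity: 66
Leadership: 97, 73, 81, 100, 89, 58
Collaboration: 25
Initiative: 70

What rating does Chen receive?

Leadership: drop 58, 73 → average of remaining 4 = 367/4 = 91.75
Weighted total:
  Reliability 55 × 0.19 = 10.45
  Problem-solving 77 × 0.09 = 6.93
  Communication 85 × 0.18 = 15.3
  Productivity 66 × 0.08 = 5.28
  Leadership 91.75 × 0.28 = 25.69
  Collaboration 25 × 0.11 = 2.75
  Initiative 70 × 0.07 = 4.9
Sum = 71.3
71.3 is ≥ 64 and < 85 → Proficient

Proficient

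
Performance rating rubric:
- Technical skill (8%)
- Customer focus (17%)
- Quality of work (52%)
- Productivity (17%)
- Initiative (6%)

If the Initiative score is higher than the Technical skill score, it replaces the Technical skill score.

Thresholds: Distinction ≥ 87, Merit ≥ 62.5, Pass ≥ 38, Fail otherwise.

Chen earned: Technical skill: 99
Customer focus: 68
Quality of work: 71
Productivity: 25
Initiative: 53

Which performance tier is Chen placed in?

Initiative (53) ≤ Technical skill (99), so Technical skill stays at 99.
Weighted total:
  Technical skill 99 × 0.08 = 7.92
  Customer focus 68 × 0.17 = 11.56
  Quality of work 71 × 0.52 = 36.92
  Productivity 25 × 0.17 = 4.25
  Initiative 53 × 0.06 = 3.18
Sum = 63.83
63.83 is ≥ 62.5 and < 87 → Merit

Merit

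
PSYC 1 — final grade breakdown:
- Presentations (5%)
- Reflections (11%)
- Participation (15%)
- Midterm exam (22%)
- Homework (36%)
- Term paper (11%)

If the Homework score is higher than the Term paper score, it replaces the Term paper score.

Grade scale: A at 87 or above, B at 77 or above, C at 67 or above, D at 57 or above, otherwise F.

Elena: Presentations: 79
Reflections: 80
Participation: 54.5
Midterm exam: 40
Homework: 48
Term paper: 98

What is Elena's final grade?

Homework (48) ≤ Term paper (98), so Term paper stays at 98.
Weighted total:
  Presentations 79 × 0.05 = 3.95
  Reflections 80 × 0.11 = 8.8
  Participation 54.5 × 0.15 = 8.175
  Midterm exam 40 × 0.22 = 8.8
  Homework 48 × 0.36 = 17.28
  Term paper 98 × 0.11 = 10.78
Sum = 57.785
57.785 is ≥ 57 and < 67 → D

D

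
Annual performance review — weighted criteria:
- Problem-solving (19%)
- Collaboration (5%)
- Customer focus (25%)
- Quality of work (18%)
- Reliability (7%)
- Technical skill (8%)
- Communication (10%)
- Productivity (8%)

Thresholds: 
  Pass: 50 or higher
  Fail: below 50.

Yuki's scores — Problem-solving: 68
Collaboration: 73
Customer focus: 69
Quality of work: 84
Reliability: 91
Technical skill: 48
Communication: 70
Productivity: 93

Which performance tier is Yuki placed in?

Pass

Weighted total:
  Problem-solving 68 × 0.19 = 12.92
  Collaboration 73 × 0.05 = 3.65
  Customer focus 69 × 0.25 = 17.25
  Quality of work 84 × 0.18 = 15.12
  Reliability 91 × 0.07 = 6.37
  Technical skill 48 × 0.08 = 3.84
  Communication 70 × 0.1 = 7
  Productivity 93 × 0.08 = 7.44
Sum = 73.59
73.59 ≥ 50 → Pass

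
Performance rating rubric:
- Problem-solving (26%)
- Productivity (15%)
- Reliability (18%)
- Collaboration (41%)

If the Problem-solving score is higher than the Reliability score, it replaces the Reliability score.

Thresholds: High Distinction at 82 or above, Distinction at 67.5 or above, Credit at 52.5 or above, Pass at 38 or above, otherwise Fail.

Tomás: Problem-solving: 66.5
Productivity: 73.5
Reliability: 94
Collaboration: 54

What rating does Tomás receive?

Problem-solving (66.5) ≤ Reliability (94), so Reliability stays at 94.
Weighted total:
  Problem-solving 66.5 × 0.26 = 17.29
  Productivity 73.5 × 0.15 = 11.025
  Reliability 94 × 0.18 = 16.92
  Collaboration 54 × 0.41 = 22.14
Sum = 67.375
67.375 is ≥ 52.5 and < 67.5 → Credit

Credit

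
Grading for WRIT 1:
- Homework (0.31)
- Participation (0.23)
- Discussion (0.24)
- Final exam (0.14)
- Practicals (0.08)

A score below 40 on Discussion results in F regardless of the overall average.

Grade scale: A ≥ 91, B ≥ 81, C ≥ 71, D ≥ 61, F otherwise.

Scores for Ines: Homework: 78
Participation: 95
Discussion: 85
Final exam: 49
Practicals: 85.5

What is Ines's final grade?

Discussion score 85 ≥ 40: minimum met.
Weighted total:
  Homework 78 × 0.31 = 24.18
  Participation 95 × 0.23 = 21.85
  Discussion 85 × 0.24 = 20.4
  Final exam 49 × 0.14 = 6.86
  Practicals 85.5 × 0.08 = 6.84
Sum = 80.13
80.13 is ≥ 71 and < 81 → C

C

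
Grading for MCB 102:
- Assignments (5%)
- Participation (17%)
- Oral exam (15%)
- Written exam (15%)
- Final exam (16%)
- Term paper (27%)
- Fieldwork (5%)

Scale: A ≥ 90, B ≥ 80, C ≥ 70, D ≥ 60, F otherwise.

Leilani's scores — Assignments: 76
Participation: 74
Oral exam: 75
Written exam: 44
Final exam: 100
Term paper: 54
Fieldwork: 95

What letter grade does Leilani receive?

D

Weighted total:
  Assignments 76 × 0.05 = 3.8
  Participation 74 × 0.17 = 12.58
  Oral exam 75 × 0.15 = 11.25
  Written exam 44 × 0.15 = 6.6
  Final exam 100 × 0.16 = 16
  Term paper 54 × 0.27 = 14.58
  Fieldwork 95 × 0.05 = 4.75
Sum = 69.56
69.56 is ≥ 60 and < 70 → D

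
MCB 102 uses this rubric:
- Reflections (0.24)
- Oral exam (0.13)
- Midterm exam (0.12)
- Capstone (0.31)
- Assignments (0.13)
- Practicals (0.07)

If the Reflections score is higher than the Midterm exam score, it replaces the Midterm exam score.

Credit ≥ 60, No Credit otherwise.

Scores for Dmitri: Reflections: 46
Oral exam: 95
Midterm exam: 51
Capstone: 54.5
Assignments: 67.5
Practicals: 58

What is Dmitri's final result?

Reflections (46) ≤ Midterm exam (51), so Midterm exam stays at 51.
Weighted total:
  Reflections 46 × 0.24 = 11.04
  Oral exam 95 × 0.13 = 12.35
  Midterm exam 51 × 0.12 = 6.12
  Capstone 54.5 × 0.31 = 16.895
  Assignments 67.5 × 0.13 = 8.775
  Practicals 58 × 0.07 = 4.06
Sum = 59.24
59.24 < 60 → No Credit

No Credit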